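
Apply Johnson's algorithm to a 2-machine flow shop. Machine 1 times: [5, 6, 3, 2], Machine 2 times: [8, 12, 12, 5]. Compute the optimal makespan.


Apply Johnson's rule:
  Group 1 (a <= b): [(4, 2, 5), (3, 3, 12), (1, 5, 8), (2, 6, 12)]
  Group 2 (a > b): []
Optimal job order: [4, 3, 1, 2]
Schedule:
  Job 4: M1 done at 2, M2 done at 7
  Job 3: M1 done at 5, M2 done at 19
  Job 1: M1 done at 10, M2 done at 27
  Job 2: M1 done at 16, M2 done at 39
Makespan = 39

39


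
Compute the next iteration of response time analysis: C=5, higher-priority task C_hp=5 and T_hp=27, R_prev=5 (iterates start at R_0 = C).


R_next = C + ceil(R_prev / T_hp) * C_hp
ceil(5 / 27) = ceil(0.1852) = 1
Interference = 1 * 5 = 5
R_next = 5 + 5 = 10

10


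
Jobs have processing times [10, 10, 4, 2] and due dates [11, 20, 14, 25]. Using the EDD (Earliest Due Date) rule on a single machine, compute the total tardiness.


Sort by due date (EDD order): [(10, 11), (4, 14), (10, 20), (2, 25)]
Compute completion times and tardiness:
  Job 1: p=10, d=11, C=10, tardiness=max(0,10-11)=0
  Job 2: p=4, d=14, C=14, tardiness=max(0,14-14)=0
  Job 3: p=10, d=20, C=24, tardiness=max(0,24-20)=4
  Job 4: p=2, d=25, C=26, tardiness=max(0,26-25)=1
Total tardiness = 5

5


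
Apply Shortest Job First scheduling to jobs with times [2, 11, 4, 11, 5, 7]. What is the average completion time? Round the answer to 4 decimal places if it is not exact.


SJF order (ascending): [2, 4, 5, 7, 11, 11]
Completion times:
  Job 1: burst=2, C=2
  Job 2: burst=4, C=6
  Job 3: burst=5, C=11
  Job 4: burst=7, C=18
  Job 5: burst=11, C=29
  Job 6: burst=11, C=40
Average completion = 106/6 = 17.6667

17.6667


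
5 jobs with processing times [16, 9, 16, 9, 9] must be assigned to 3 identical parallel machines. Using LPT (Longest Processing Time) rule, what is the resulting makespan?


Sort jobs in decreasing order (LPT): [16, 16, 9, 9, 9]
Assign each job to the least loaded machine:
  Machine 1: jobs [16, 9], load = 25
  Machine 2: jobs [16], load = 16
  Machine 3: jobs [9, 9], load = 18
Makespan = max load = 25

25


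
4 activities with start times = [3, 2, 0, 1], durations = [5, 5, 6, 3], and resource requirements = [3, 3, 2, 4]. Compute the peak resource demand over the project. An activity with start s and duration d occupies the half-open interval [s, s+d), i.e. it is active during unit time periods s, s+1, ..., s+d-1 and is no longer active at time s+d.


Each activity i is active on [start_i, start_i + duration_i).
Compute total resource usage per time slot:
  t=0: active resources = [2], total = 2
  t=1: active resources = [2, 4], total = 6
  t=2: active resources = [3, 2, 4], total = 9
  t=3: active resources = [3, 3, 2, 4], total = 12
  t=4: active resources = [3, 3, 2], total = 8
  t=5: active resources = [3, 3, 2], total = 8
  t=6: active resources = [3, 3], total = 6
  t=7: active resources = [3], total = 3
Peak resource demand = 12

12


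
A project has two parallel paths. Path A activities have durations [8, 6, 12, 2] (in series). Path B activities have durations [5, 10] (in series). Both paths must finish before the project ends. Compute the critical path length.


Path A total = 8 + 6 + 12 + 2 = 28
Path B total = 5 + 10 = 15
Critical path = longest path = max(28, 15) = 28

28


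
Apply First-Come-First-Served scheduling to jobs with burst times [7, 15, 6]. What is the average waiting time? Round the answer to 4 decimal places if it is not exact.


FCFS order (as given): [7, 15, 6]
Waiting times:
  Job 1: wait = 0
  Job 2: wait = 7
  Job 3: wait = 22
Sum of waiting times = 29
Average waiting time = 29/3 = 9.6667

9.6667


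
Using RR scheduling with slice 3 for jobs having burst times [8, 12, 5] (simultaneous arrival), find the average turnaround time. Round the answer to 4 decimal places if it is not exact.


Time quantum = 3
Execution trace:
  J1 runs 3 units, time = 3
  J2 runs 3 units, time = 6
  J3 runs 3 units, time = 9
  J1 runs 3 units, time = 12
  J2 runs 3 units, time = 15
  J3 runs 2 units, time = 17
  J1 runs 2 units, time = 19
  J2 runs 3 units, time = 22
  J2 runs 3 units, time = 25
Finish times: [19, 25, 17]
Average turnaround = 61/3 = 20.3333

20.3333


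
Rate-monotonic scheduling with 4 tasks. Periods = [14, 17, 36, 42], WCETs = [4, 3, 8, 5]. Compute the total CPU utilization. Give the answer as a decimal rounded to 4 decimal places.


Compute individual utilizations (exact fractions):
  Task 1: C/T = 4/14 = 2/7 (approx. 0.2857)
  Task 2: C/T = 3/17 (approx. 0.1765)
  Task 3: C/T = 8/36 = 2/9 (approx. 0.2222)
  Task 4: C/T = 5/42 (approx. 0.119)
Total utilization U = 2/7 + 3/17 + 2/9 + 5/42 = 1721/2142
Rounded to 4 decimal places: U = 0.8035
RM (Liu & Layland) bound for 4 tasks = 0.756828; compare with U = 1721/2142 (approx. 0.803455)
bound < U <= 1, so the RM sufficient condition is not met (inconclusive; an exact test such as response-time analysis is needed).

0.8035


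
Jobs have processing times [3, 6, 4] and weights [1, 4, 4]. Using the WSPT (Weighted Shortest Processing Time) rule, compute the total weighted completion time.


Compute p/w ratios and sort ascending (WSPT): [(4, 4), (6, 4), (3, 1)]
Compute weighted completion times:
  Job (p=4,w=4): C=4, w*C=4*4=16
  Job (p=6,w=4): C=10, w*C=4*10=40
  Job (p=3,w=1): C=13, w*C=1*13=13
Total weighted completion time = 69

69


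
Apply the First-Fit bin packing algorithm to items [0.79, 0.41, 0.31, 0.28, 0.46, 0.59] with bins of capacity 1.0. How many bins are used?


Place items sequentially using First-Fit:
  Item 0.79 -> new Bin 1
  Item 0.41 -> new Bin 2
  Item 0.31 -> Bin 2 (now 0.72)
  Item 0.28 -> Bin 2 (now 1.0)
  Item 0.46 -> new Bin 3
  Item 0.59 -> new Bin 4
Total bins used = 4

4


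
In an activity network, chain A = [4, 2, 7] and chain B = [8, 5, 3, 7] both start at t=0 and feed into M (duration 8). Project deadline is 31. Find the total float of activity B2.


Forward pass: ES(B2) = sum of predecessors on chain B = 8
EF = ES + duration = 8 + 5 = 13
Backward pass: LF(M) = deadline = 31; LS(M) = 31 - 8 = 23
LF(B2) = LS(M) - sum(successors on chain B) = 23 - 10 = 13
LS = LF - duration = 13 - 5 = 8
Total float = LS - ES = 8 - 8 = 0

0


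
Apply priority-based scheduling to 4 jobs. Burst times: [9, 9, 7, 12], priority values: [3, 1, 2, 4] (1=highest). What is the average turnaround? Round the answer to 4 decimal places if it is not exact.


Sort by priority (ascending = highest first):
Order: [(1, 9), (2, 7), (3, 9), (4, 12)]
Completion times:
  Priority 1, burst=9, C=9
  Priority 2, burst=7, C=16
  Priority 3, burst=9, C=25
  Priority 4, burst=12, C=37
Average turnaround = 87/4 = 21.75

21.75


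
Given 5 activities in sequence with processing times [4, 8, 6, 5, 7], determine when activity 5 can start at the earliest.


Activity 5 starts after activities 1 through 4 complete.
Predecessor durations: [4, 8, 6, 5]
ES = 4 + 8 + 6 + 5 = 23

23


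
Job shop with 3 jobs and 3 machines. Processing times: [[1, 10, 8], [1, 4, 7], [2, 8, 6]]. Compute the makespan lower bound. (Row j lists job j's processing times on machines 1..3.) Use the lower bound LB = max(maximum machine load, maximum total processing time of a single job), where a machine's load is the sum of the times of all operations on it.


Machine loads:
  Machine 1: 1 + 1 + 2 = 4
  Machine 2: 10 + 4 + 8 = 22
  Machine 3: 8 + 7 + 6 = 21
Max machine load = 22
Job totals:
  Job 1: 19
  Job 2: 12
  Job 3: 16
Max job total = 19
Lower bound = max(22, 19) = 22

22


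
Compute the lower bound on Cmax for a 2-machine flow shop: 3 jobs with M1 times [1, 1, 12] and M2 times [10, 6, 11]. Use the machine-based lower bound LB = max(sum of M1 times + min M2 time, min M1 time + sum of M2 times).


LB1 = sum(M1 times) + min(M2 times) = 14 + 6 = 20
LB2 = min(M1 times) + sum(M2 times) = 1 + 27 = 28
Lower bound = max(LB1, LB2) = max(20, 28) = 28

28


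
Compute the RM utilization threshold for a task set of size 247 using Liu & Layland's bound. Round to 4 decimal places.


Compute 2^(1/247) = 1.0028102051
Subtract 1: 1.0028102051 - 1 = 0.0028102051
Multiply by n: 247 * 0.0028102051 = 0.6941206597
Round to 4 dp: 0.6941

0.6941


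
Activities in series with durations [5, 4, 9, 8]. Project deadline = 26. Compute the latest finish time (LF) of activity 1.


LF(activity 1) = deadline - sum of successor durations
Successors: activities 2 through 4 with durations [4, 9, 8]
Sum of successor durations = 21
LF = 26 - 21 = 5

5


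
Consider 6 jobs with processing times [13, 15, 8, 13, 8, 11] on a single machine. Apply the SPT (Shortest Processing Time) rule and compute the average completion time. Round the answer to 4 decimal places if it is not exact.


Sort jobs by processing time (SPT order): [8, 8, 11, 13, 13, 15]
Compute completion times sequentially:
  Job 1: processing = 8, completes at 8
  Job 2: processing = 8, completes at 16
  Job 3: processing = 11, completes at 27
  Job 4: processing = 13, completes at 40
  Job 5: processing = 13, completes at 53
  Job 6: processing = 15, completes at 68
Sum of completion times = 212
Average completion time = 212/6 = 35.3333

35.3333


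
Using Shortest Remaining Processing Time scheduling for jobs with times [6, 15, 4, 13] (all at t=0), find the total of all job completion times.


Since all jobs arrive at t=0, SRPT equals SPT ordering.
SPT order: [4, 6, 13, 15]
Completion times:
  Job 1: p=4, C=4
  Job 2: p=6, C=10
  Job 3: p=13, C=23
  Job 4: p=15, C=38
Total completion time = 4 + 10 + 23 + 38 = 75

75


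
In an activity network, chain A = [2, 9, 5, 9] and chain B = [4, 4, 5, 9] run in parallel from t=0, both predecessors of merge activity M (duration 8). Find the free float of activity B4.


ES(B4) = sum of predecessors on chain B = 13
EF(B4) = ES + duration = 13 + 9 = 22
Successor of B4 is M. ES(M) = max(sum(A), sum(B)) = max(25, 22) = 25
Free float = ES(successor) - EF(current) = 25 - 22 = 3

3


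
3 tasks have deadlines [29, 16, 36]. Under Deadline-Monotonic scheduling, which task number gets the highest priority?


Sort tasks by relative deadline (ascending):
  Task 2: deadline = 16
  Task 1: deadline = 29
  Task 3: deadline = 36
Priority order (highest first): [2, 1, 3]
Highest priority task = 2

2


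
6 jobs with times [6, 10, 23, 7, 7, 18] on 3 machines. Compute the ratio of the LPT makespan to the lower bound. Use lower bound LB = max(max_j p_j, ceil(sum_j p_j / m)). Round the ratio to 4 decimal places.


LPT order: [23, 18, 10, 7, 7, 6]
Machine loads after assignment: [23, 24, 24]
LPT makespan = 24
Lower bound = max(max_job, ceil(total/3)) = max(23, 24) = 24
Ratio = 24 / 24 = 1.0

1.0


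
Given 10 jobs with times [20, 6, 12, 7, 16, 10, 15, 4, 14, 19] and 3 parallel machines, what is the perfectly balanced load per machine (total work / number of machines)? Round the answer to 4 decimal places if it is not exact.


Total processing time = 20 + 6 + 12 + 7 + 16 + 10 + 15 + 4 + 14 + 19 = 123
Number of machines = 3
Ideal balanced load = 123 / 3 = 41.0

41.0


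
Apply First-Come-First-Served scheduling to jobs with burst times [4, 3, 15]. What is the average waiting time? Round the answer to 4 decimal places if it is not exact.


FCFS order (as given): [4, 3, 15]
Waiting times:
  Job 1: wait = 0
  Job 2: wait = 4
  Job 3: wait = 7
Sum of waiting times = 11
Average waiting time = 11/3 = 3.6667

3.6667


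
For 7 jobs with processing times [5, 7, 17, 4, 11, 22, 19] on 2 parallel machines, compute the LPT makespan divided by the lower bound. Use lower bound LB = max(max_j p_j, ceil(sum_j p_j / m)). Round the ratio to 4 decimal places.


LPT order: [22, 19, 17, 11, 7, 5, 4]
Machine loads after assignment: [44, 41]
LPT makespan = 44
Lower bound = max(max_job, ceil(total/2)) = max(22, 43) = 43
Ratio = 44 / 43 = 1.0233

1.0233


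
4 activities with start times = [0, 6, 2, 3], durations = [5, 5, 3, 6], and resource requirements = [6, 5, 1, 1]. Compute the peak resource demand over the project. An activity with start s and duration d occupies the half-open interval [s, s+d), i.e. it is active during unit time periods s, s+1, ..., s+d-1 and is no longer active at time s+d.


Each activity i is active on [start_i, start_i + duration_i).
Compute total resource usage per time slot:
  t=0: active resources = [6], total = 6
  t=1: active resources = [6], total = 6
  t=2: active resources = [6, 1], total = 7
  t=3: active resources = [6, 1, 1], total = 8
  t=4: active resources = [6, 1, 1], total = 8
  t=5: active resources = [1], total = 1
  t=6: active resources = [5, 1], total = 6
  t=7: active resources = [5, 1], total = 6
  t=8: active resources = [5, 1], total = 6
  t=9: active resources = [5], total = 5
  t=10: active resources = [5], total = 5
Peak resource demand = 8

8


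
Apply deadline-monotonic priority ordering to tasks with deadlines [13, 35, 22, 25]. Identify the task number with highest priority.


Sort tasks by relative deadline (ascending):
  Task 1: deadline = 13
  Task 3: deadline = 22
  Task 4: deadline = 25
  Task 2: deadline = 35
Priority order (highest first): [1, 3, 4, 2]
Highest priority task = 1

1


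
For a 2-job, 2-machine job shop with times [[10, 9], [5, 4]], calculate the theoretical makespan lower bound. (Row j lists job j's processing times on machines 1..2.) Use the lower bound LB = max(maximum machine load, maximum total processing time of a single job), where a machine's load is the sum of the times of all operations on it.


Machine loads:
  Machine 1: 10 + 5 = 15
  Machine 2: 9 + 4 = 13
Max machine load = 15
Job totals:
  Job 1: 19
  Job 2: 9
Max job total = 19
Lower bound = max(15, 19) = 19

19


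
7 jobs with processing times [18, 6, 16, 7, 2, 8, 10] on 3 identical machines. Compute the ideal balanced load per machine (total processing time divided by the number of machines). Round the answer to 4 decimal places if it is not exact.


Total processing time = 18 + 6 + 16 + 7 + 2 + 8 + 10 = 67
Number of machines = 3
Ideal balanced load = 67 / 3 = 22.3333

22.3333


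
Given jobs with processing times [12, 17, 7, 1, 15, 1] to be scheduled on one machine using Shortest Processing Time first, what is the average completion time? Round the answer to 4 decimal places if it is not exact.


Sort jobs by processing time (SPT order): [1, 1, 7, 12, 15, 17]
Compute completion times sequentially:
  Job 1: processing = 1, completes at 1
  Job 2: processing = 1, completes at 2
  Job 3: processing = 7, completes at 9
  Job 4: processing = 12, completes at 21
  Job 5: processing = 15, completes at 36
  Job 6: processing = 17, completes at 53
Sum of completion times = 122
Average completion time = 122/6 = 20.3333

20.3333


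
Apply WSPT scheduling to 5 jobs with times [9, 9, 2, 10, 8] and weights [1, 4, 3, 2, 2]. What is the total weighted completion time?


Compute p/w ratios and sort ascending (WSPT): [(2, 3), (9, 4), (8, 2), (10, 2), (9, 1)]
Compute weighted completion times:
  Job (p=2,w=3): C=2, w*C=3*2=6
  Job (p=9,w=4): C=11, w*C=4*11=44
  Job (p=8,w=2): C=19, w*C=2*19=38
  Job (p=10,w=2): C=29, w*C=2*29=58
  Job (p=9,w=1): C=38, w*C=1*38=38
Total weighted completion time = 184

184


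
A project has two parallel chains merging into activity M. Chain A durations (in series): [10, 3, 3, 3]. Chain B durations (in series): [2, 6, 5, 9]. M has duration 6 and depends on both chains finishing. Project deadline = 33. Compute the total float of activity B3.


Forward pass: ES(B3) = sum of predecessors on chain B = 8
EF = ES + duration = 8 + 5 = 13
Backward pass: LF(M) = deadline = 33; LS(M) = 33 - 6 = 27
LF(B3) = LS(M) - sum(successors on chain B) = 27 - 9 = 18
LS = LF - duration = 18 - 5 = 13
Total float = LS - ES = 13 - 8 = 5

5


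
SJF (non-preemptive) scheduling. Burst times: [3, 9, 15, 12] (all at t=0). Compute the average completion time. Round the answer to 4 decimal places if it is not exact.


SJF order (ascending): [3, 9, 12, 15]
Completion times:
  Job 1: burst=3, C=3
  Job 2: burst=9, C=12
  Job 3: burst=12, C=24
  Job 4: burst=15, C=39
Average completion = 78/4 = 19.5

19.5


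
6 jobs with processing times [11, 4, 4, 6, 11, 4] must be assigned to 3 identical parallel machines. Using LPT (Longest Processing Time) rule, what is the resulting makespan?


Sort jobs in decreasing order (LPT): [11, 11, 6, 4, 4, 4]
Assign each job to the least loaded machine:
  Machine 1: jobs [11, 4], load = 15
  Machine 2: jobs [11], load = 11
  Machine 3: jobs [6, 4, 4], load = 14
Makespan = max load = 15

15


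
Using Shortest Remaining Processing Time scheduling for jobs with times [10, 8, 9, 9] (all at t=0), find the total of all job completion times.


Since all jobs arrive at t=0, SRPT equals SPT ordering.
SPT order: [8, 9, 9, 10]
Completion times:
  Job 1: p=8, C=8
  Job 2: p=9, C=17
  Job 3: p=9, C=26
  Job 4: p=10, C=36
Total completion time = 8 + 17 + 26 + 36 = 87

87


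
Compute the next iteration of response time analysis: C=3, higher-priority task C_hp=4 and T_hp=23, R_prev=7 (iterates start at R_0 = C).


R_next = C + ceil(R_prev / T_hp) * C_hp
ceil(7 / 23) = ceil(0.3043) = 1
Interference = 1 * 4 = 4
R_next = 3 + 4 = 7
R_next = R_prev, so the iteration has converged (response time = 7).

7


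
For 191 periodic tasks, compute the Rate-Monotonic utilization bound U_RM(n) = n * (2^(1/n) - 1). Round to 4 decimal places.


Compute 2^(1/191) = 1.0036356358
Subtract 1: 1.0036356358 - 1 = 0.0036356358
Multiply by n: 191 * 0.0036356358 = 0.6944064378
Round to 4 dp: 0.6944

0.6944


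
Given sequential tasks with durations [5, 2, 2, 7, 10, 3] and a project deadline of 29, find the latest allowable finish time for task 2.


LF(activity 2) = deadline - sum of successor durations
Successors: activities 3 through 6 with durations [2, 7, 10, 3]
Sum of successor durations = 22
LF = 29 - 22 = 7

7


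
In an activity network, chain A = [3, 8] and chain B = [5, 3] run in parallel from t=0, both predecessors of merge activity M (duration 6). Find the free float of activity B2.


ES(B2) = sum of predecessors on chain B = 5
EF(B2) = ES + duration = 5 + 3 = 8
Successor of B2 is M. ES(M) = max(sum(A), sum(B)) = max(11, 8) = 11
Free float = ES(successor) - EF(current) = 11 - 8 = 3

3


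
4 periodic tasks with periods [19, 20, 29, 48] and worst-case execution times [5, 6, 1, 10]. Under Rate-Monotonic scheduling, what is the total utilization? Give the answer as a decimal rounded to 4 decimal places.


Compute individual utilizations (exact fractions):
  Task 1: C/T = 5/19 (approx. 0.2632)
  Task 2: C/T = 6/20 = 3/10 (approx. 0.3)
  Task 3: C/T = 1/29 (approx. 0.0345)
  Task 4: C/T = 10/48 = 5/24 (approx. 0.2083)
Total utilization U = 5/19 + 3/10 + 1/29 + 5/24 = 53291/66120
Rounded to 4 decimal places: U = 0.8060
RM (Liu & Layland) bound for 4 tasks = 0.756828; compare with U = 53291/66120 (approx. 0.805974)
bound < U <= 1, so the RM sufficient condition is not met (inconclusive; an exact test such as response-time analysis is needed).

0.8060


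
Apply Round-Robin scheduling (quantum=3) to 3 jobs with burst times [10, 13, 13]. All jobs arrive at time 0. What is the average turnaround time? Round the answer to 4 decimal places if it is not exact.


Time quantum = 3
Execution trace:
  J1 runs 3 units, time = 3
  J2 runs 3 units, time = 6
  J3 runs 3 units, time = 9
  J1 runs 3 units, time = 12
  J2 runs 3 units, time = 15
  J3 runs 3 units, time = 18
  J1 runs 3 units, time = 21
  J2 runs 3 units, time = 24
  J3 runs 3 units, time = 27
  J1 runs 1 units, time = 28
  J2 runs 3 units, time = 31
  J3 runs 3 units, time = 34
  J2 runs 1 units, time = 35
  J3 runs 1 units, time = 36
Finish times: [28, 35, 36]
Average turnaround = 99/3 = 33.0

33.0


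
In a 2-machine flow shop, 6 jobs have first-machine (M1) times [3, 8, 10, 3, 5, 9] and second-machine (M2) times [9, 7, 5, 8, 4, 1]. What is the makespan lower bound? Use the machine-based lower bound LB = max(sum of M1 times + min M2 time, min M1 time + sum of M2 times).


LB1 = sum(M1 times) + min(M2 times) = 38 + 1 = 39
LB2 = min(M1 times) + sum(M2 times) = 3 + 34 = 37
Lower bound = max(LB1, LB2) = max(39, 37) = 39

39


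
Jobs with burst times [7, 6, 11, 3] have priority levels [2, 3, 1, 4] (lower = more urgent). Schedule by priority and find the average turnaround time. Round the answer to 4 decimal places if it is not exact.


Sort by priority (ascending = highest first):
Order: [(1, 11), (2, 7), (3, 6), (4, 3)]
Completion times:
  Priority 1, burst=11, C=11
  Priority 2, burst=7, C=18
  Priority 3, burst=6, C=24
  Priority 4, burst=3, C=27
Average turnaround = 80/4 = 20.0

20.0


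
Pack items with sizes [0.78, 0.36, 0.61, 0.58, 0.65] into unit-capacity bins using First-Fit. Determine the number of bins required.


Place items sequentially using First-Fit:
  Item 0.78 -> new Bin 1
  Item 0.36 -> new Bin 2
  Item 0.61 -> Bin 2 (now 0.97)
  Item 0.58 -> new Bin 3
  Item 0.65 -> new Bin 4
Total bins used = 4

4


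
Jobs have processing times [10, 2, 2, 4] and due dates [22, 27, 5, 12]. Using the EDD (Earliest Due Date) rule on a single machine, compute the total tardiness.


Sort by due date (EDD order): [(2, 5), (4, 12), (10, 22), (2, 27)]
Compute completion times and tardiness:
  Job 1: p=2, d=5, C=2, tardiness=max(0,2-5)=0
  Job 2: p=4, d=12, C=6, tardiness=max(0,6-12)=0
  Job 3: p=10, d=22, C=16, tardiness=max(0,16-22)=0
  Job 4: p=2, d=27, C=18, tardiness=max(0,18-27)=0
Total tardiness = 0

0


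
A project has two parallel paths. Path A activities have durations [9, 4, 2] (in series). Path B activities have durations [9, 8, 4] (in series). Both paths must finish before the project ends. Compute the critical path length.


Path A total = 9 + 4 + 2 = 15
Path B total = 9 + 8 + 4 = 21
Critical path = longest path = max(15, 21) = 21

21


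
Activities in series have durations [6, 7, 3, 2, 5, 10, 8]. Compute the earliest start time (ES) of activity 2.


Activity 2 starts after activities 1 through 1 complete.
Predecessor durations: [6]
ES = 6 = 6

6


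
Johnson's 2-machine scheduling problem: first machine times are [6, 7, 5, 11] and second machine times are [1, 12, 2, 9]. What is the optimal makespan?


Apply Johnson's rule:
  Group 1 (a <= b): [(2, 7, 12)]
  Group 2 (a > b): [(4, 11, 9), (3, 5, 2), (1, 6, 1)]
Optimal job order: [2, 4, 3, 1]
Schedule:
  Job 2: M1 done at 7, M2 done at 19
  Job 4: M1 done at 18, M2 done at 28
  Job 3: M1 done at 23, M2 done at 30
  Job 1: M1 done at 29, M2 done at 31
Makespan = 31

31


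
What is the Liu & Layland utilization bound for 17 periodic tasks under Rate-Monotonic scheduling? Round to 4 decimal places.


Compute 2^(1/17) = 1.0416160107
Subtract 1: 1.0416160107 - 1 = 0.0416160107
Multiply by n: 17 * 0.0416160107 = 0.7074721819
Round to 4 dp: 0.7075

0.7075


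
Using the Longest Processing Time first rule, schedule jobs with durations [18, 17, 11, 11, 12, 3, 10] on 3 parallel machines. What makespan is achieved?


Sort jobs in decreasing order (LPT): [18, 17, 12, 11, 11, 10, 3]
Assign each job to the least loaded machine:
  Machine 1: jobs [18, 10], load = 28
  Machine 2: jobs [17, 11], load = 28
  Machine 3: jobs [12, 11, 3], load = 26
Makespan = max load = 28

28


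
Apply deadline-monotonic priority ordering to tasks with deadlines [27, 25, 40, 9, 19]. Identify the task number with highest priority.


Sort tasks by relative deadline (ascending):
  Task 4: deadline = 9
  Task 5: deadline = 19
  Task 2: deadline = 25
  Task 1: deadline = 27
  Task 3: deadline = 40
Priority order (highest first): [4, 5, 2, 1, 3]
Highest priority task = 4

4


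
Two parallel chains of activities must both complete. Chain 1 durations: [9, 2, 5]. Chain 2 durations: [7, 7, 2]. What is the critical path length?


Path A total = 9 + 2 + 5 = 16
Path B total = 7 + 7 + 2 = 16
Critical path = longest path = max(16, 16) = 16

16


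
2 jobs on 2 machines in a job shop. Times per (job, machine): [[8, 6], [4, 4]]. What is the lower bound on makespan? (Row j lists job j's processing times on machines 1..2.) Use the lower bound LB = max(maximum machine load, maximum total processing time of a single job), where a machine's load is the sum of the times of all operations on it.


Machine loads:
  Machine 1: 8 + 4 = 12
  Machine 2: 6 + 4 = 10
Max machine load = 12
Job totals:
  Job 1: 14
  Job 2: 8
Max job total = 14
Lower bound = max(12, 14) = 14

14


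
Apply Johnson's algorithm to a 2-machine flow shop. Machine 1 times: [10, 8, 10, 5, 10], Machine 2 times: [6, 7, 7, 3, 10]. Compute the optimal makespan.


Apply Johnson's rule:
  Group 1 (a <= b): [(5, 10, 10)]
  Group 2 (a > b): [(2, 8, 7), (3, 10, 7), (1, 10, 6), (4, 5, 3)]
Optimal job order: [5, 2, 3, 1, 4]
Schedule:
  Job 5: M1 done at 10, M2 done at 20
  Job 2: M1 done at 18, M2 done at 27
  Job 3: M1 done at 28, M2 done at 35
  Job 1: M1 done at 38, M2 done at 44
  Job 4: M1 done at 43, M2 done at 47
Makespan = 47

47


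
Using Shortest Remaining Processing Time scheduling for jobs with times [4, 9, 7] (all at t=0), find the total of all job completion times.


Since all jobs arrive at t=0, SRPT equals SPT ordering.
SPT order: [4, 7, 9]
Completion times:
  Job 1: p=4, C=4
  Job 2: p=7, C=11
  Job 3: p=9, C=20
Total completion time = 4 + 11 + 20 = 35

35


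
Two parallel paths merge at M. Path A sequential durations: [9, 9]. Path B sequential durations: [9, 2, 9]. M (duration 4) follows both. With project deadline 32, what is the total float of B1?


Forward pass: ES(B1) = sum of predecessors on chain B = 0
EF = ES + duration = 0 + 9 = 9
Backward pass: LF(M) = deadline = 32; LS(M) = 32 - 4 = 28
LF(B1) = LS(M) - sum(successors on chain B) = 28 - 11 = 17
LS = LF - duration = 17 - 9 = 8
Total float = LS - ES = 8 - 0 = 8

8


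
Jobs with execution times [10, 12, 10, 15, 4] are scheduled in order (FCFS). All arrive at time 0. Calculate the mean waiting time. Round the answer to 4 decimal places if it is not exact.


FCFS order (as given): [10, 12, 10, 15, 4]
Waiting times:
  Job 1: wait = 0
  Job 2: wait = 10
  Job 3: wait = 22
  Job 4: wait = 32
  Job 5: wait = 47
Sum of waiting times = 111
Average waiting time = 111/5 = 22.2

22.2


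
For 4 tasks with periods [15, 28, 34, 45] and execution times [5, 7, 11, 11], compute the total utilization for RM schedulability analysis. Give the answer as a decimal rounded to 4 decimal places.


Compute individual utilizations (exact fractions):
  Task 1: C/T = 5/15 = 1/3 (approx. 0.3333)
  Task 2: C/T = 7/28 = 1/4 (approx. 0.25)
  Task 3: C/T = 11/34 (approx. 0.3235)
  Task 4: C/T = 11/45 (approx. 0.2444)
Total utilization U = 1/3 + 1/4 + 11/34 + 11/45 = 3523/3060
Rounded to 4 decimal places: U = 1.1513
RM (Liu & Layland) bound for 4 tasks = 0.756828; compare with U = 3523/3060 (approx. 1.151307)
U > 1, so the task set is not schedulable (processor overloaded).

1.1513


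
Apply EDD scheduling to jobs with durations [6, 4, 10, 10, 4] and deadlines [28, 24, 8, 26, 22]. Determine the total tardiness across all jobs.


Sort by due date (EDD order): [(10, 8), (4, 22), (4, 24), (10, 26), (6, 28)]
Compute completion times and tardiness:
  Job 1: p=10, d=8, C=10, tardiness=max(0,10-8)=2
  Job 2: p=4, d=22, C=14, tardiness=max(0,14-22)=0
  Job 3: p=4, d=24, C=18, tardiness=max(0,18-24)=0
  Job 4: p=10, d=26, C=28, tardiness=max(0,28-26)=2
  Job 5: p=6, d=28, C=34, tardiness=max(0,34-28)=6
Total tardiness = 10

10


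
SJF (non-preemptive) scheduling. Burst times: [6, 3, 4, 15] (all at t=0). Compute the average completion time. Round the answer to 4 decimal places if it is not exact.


SJF order (ascending): [3, 4, 6, 15]
Completion times:
  Job 1: burst=3, C=3
  Job 2: burst=4, C=7
  Job 3: burst=6, C=13
  Job 4: burst=15, C=28
Average completion = 51/4 = 12.75

12.75


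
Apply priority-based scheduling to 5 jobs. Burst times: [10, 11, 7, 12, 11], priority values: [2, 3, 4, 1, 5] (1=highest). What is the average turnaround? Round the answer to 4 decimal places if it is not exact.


Sort by priority (ascending = highest first):
Order: [(1, 12), (2, 10), (3, 11), (4, 7), (5, 11)]
Completion times:
  Priority 1, burst=12, C=12
  Priority 2, burst=10, C=22
  Priority 3, burst=11, C=33
  Priority 4, burst=7, C=40
  Priority 5, burst=11, C=51
Average turnaround = 158/5 = 31.6

31.6


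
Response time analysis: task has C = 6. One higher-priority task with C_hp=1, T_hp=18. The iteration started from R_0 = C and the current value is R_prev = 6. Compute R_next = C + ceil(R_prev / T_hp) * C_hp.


R_next = C + ceil(R_prev / T_hp) * C_hp
ceil(6 / 18) = ceil(0.3333) = 1
Interference = 1 * 1 = 1
R_next = 6 + 1 = 7

7


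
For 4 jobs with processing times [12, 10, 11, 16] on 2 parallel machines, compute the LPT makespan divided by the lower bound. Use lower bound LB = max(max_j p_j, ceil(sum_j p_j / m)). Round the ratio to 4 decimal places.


LPT order: [16, 12, 11, 10]
Machine loads after assignment: [26, 23]
LPT makespan = 26
Lower bound = max(max_job, ceil(total/2)) = max(16, 25) = 25
Ratio = 26 / 25 = 1.04

1.04


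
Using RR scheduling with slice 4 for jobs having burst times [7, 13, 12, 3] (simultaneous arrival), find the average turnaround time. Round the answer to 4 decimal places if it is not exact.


Time quantum = 4
Execution trace:
  J1 runs 4 units, time = 4
  J2 runs 4 units, time = 8
  J3 runs 4 units, time = 12
  J4 runs 3 units, time = 15
  J1 runs 3 units, time = 18
  J2 runs 4 units, time = 22
  J3 runs 4 units, time = 26
  J2 runs 4 units, time = 30
  J3 runs 4 units, time = 34
  J2 runs 1 units, time = 35
Finish times: [18, 35, 34, 15]
Average turnaround = 102/4 = 25.5

25.5


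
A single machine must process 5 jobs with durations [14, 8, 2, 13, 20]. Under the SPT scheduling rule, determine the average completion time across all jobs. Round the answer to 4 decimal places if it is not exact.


Sort jobs by processing time (SPT order): [2, 8, 13, 14, 20]
Compute completion times sequentially:
  Job 1: processing = 2, completes at 2
  Job 2: processing = 8, completes at 10
  Job 3: processing = 13, completes at 23
  Job 4: processing = 14, completes at 37
  Job 5: processing = 20, completes at 57
Sum of completion times = 129
Average completion time = 129/5 = 25.8

25.8


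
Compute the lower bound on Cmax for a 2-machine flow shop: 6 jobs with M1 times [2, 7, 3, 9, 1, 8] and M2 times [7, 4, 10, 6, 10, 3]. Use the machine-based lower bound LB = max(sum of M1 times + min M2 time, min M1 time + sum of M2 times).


LB1 = sum(M1 times) + min(M2 times) = 30 + 3 = 33
LB2 = min(M1 times) + sum(M2 times) = 1 + 40 = 41
Lower bound = max(LB1, LB2) = max(33, 41) = 41

41


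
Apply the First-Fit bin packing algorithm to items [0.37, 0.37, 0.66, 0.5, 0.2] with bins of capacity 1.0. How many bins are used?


Place items sequentially using First-Fit:
  Item 0.37 -> new Bin 1
  Item 0.37 -> Bin 1 (now 0.74)
  Item 0.66 -> new Bin 2
  Item 0.5 -> new Bin 3
  Item 0.2 -> Bin 1 (now 0.94)
Total bins used = 3

3


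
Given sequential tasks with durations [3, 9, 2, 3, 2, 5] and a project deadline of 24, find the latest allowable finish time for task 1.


LF(activity 1) = deadline - sum of successor durations
Successors: activities 2 through 6 with durations [9, 2, 3, 2, 5]
Sum of successor durations = 21
LF = 24 - 21 = 3

3


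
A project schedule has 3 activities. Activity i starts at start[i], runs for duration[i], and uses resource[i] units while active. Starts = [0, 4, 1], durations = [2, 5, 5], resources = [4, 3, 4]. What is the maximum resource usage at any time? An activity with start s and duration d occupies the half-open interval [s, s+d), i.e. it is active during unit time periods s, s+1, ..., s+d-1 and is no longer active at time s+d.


Each activity i is active on [start_i, start_i + duration_i).
Compute total resource usage per time slot:
  t=0: active resources = [4], total = 4
  t=1: active resources = [4, 4], total = 8
  t=2: active resources = [4], total = 4
  t=3: active resources = [4], total = 4
  t=4: active resources = [3, 4], total = 7
  t=5: active resources = [3, 4], total = 7
  t=6: active resources = [3], total = 3
  t=7: active resources = [3], total = 3
  t=8: active resources = [3], total = 3
Peak resource demand = 8

8


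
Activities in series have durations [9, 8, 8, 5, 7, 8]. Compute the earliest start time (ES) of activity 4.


Activity 4 starts after activities 1 through 3 complete.
Predecessor durations: [9, 8, 8]
ES = 9 + 8 + 8 = 25

25


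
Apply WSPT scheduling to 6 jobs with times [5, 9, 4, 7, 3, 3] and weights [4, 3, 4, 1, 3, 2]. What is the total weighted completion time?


Compute p/w ratios and sort ascending (WSPT): [(4, 4), (3, 3), (5, 4), (3, 2), (9, 3), (7, 1)]
Compute weighted completion times:
  Job (p=4,w=4): C=4, w*C=4*4=16
  Job (p=3,w=3): C=7, w*C=3*7=21
  Job (p=5,w=4): C=12, w*C=4*12=48
  Job (p=3,w=2): C=15, w*C=2*15=30
  Job (p=9,w=3): C=24, w*C=3*24=72
  Job (p=7,w=1): C=31, w*C=1*31=31
Total weighted completion time = 218

218


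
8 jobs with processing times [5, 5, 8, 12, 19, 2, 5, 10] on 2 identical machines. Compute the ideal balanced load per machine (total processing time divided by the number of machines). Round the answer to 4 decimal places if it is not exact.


Total processing time = 5 + 5 + 8 + 12 + 19 + 2 + 5 + 10 = 66
Number of machines = 2
Ideal balanced load = 66 / 2 = 33.0

33.0


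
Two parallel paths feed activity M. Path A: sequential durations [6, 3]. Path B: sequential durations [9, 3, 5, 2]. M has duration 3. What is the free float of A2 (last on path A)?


ES(A2) = sum of predecessors on chain A = 6
EF(A2) = ES + duration = 6 + 3 = 9
Successor of A2 is M. ES(M) = max(sum(A), sum(B)) = max(9, 19) = 19
Free float = ES(successor) - EF(current) = 19 - 9 = 10

10


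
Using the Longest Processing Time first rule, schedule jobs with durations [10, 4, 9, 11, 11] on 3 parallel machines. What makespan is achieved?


Sort jobs in decreasing order (LPT): [11, 11, 10, 9, 4]
Assign each job to the least loaded machine:
  Machine 1: jobs [11, 4], load = 15
  Machine 2: jobs [11], load = 11
  Machine 3: jobs [10, 9], load = 19
Makespan = max load = 19

19


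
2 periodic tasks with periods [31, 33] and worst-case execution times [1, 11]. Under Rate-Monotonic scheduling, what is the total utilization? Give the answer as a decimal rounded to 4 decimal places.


Compute individual utilizations (exact fractions):
  Task 1: C/T = 1/31 (approx. 0.0323)
  Task 2: C/T = 11/33 = 1/3 (approx. 0.3333)
Total utilization U = 1/31 + 1/3 = 34/93
Rounded to 4 decimal places: U = 0.3656
RM (Liu & Layland) bound for 2 tasks = 0.828427; compare with U = 34/93 (approx. 0.365591)
U <= bound, so schedulable by RM sufficient condition.

0.3656


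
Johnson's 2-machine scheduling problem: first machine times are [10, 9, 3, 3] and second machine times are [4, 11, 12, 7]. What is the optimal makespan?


Apply Johnson's rule:
  Group 1 (a <= b): [(3, 3, 12), (4, 3, 7), (2, 9, 11)]
  Group 2 (a > b): [(1, 10, 4)]
Optimal job order: [3, 4, 2, 1]
Schedule:
  Job 3: M1 done at 3, M2 done at 15
  Job 4: M1 done at 6, M2 done at 22
  Job 2: M1 done at 15, M2 done at 33
  Job 1: M1 done at 25, M2 done at 37
Makespan = 37

37


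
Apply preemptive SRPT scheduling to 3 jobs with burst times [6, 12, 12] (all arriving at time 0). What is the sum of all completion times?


Since all jobs arrive at t=0, SRPT equals SPT ordering.
SPT order: [6, 12, 12]
Completion times:
  Job 1: p=6, C=6
  Job 2: p=12, C=18
  Job 3: p=12, C=30
Total completion time = 6 + 18 + 30 = 54

54


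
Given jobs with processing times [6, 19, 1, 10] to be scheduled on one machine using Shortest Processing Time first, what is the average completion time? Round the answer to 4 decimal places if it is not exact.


Sort jobs by processing time (SPT order): [1, 6, 10, 19]
Compute completion times sequentially:
  Job 1: processing = 1, completes at 1
  Job 2: processing = 6, completes at 7
  Job 3: processing = 10, completes at 17
  Job 4: processing = 19, completes at 36
Sum of completion times = 61
Average completion time = 61/4 = 15.25

15.25


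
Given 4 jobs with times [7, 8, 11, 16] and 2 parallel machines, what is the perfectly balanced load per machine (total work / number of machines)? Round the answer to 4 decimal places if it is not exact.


Total processing time = 7 + 8 + 11 + 16 = 42
Number of machines = 2
Ideal balanced load = 42 / 2 = 21.0

21.0


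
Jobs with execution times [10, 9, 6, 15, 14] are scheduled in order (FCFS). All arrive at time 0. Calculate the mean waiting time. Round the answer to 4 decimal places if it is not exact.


FCFS order (as given): [10, 9, 6, 15, 14]
Waiting times:
  Job 1: wait = 0
  Job 2: wait = 10
  Job 3: wait = 19
  Job 4: wait = 25
  Job 5: wait = 40
Sum of waiting times = 94
Average waiting time = 94/5 = 18.8

18.8


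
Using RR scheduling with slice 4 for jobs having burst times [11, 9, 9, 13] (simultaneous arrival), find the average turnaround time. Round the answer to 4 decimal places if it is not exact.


Time quantum = 4
Execution trace:
  J1 runs 4 units, time = 4
  J2 runs 4 units, time = 8
  J3 runs 4 units, time = 12
  J4 runs 4 units, time = 16
  J1 runs 4 units, time = 20
  J2 runs 4 units, time = 24
  J3 runs 4 units, time = 28
  J4 runs 4 units, time = 32
  J1 runs 3 units, time = 35
  J2 runs 1 units, time = 36
  J3 runs 1 units, time = 37
  J4 runs 4 units, time = 41
  J4 runs 1 units, time = 42
Finish times: [35, 36, 37, 42]
Average turnaround = 150/4 = 37.5

37.5


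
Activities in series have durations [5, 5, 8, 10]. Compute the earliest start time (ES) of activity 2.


Activity 2 starts after activities 1 through 1 complete.
Predecessor durations: [5]
ES = 5 = 5

5


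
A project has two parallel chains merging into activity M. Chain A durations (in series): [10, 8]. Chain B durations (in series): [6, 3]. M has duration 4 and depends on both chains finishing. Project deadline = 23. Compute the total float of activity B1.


Forward pass: ES(B1) = sum of predecessors on chain B = 0
EF = ES + duration = 0 + 6 = 6
Backward pass: LF(M) = deadline = 23; LS(M) = 23 - 4 = 19
LF(B1) = LS(M) - sum(successors on chain B) = 19 - 3 = 16
LS = LF - duration = 16 - 6 = 10
Total float = LS - ES = 10 - 0 = 10

10


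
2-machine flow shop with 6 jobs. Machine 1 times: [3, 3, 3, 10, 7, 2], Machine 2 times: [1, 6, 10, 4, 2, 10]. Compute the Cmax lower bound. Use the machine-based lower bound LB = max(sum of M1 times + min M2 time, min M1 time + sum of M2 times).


LB1 = sum(M1 times) + min(M2 times) = 28 + 1 = 29
LB2 = min(M1 times) + sum(M2 times) = 2 + 33 = 35
Lower bound = max(LB1, LB2) = max(29, 35) = 35

35


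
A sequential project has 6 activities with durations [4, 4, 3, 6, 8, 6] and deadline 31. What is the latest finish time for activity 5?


LF(activity 5) = deadline - sum of successor durations
Successors: activities 6 through 6 with durations [6]
Sum of successor durations = 6
LF = 31 - 6 = 25

25


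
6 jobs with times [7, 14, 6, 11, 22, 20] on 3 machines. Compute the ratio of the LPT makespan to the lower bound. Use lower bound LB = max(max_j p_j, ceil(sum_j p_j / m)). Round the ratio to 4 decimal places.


LPT order: [22, 20, 14, 11, 7, 6]
Machine loads after assignment: [28, 27, 25]
LPT makespan = 28
Lower bound = max(max_job, ceil(total/3)) = max(22, 27) = 27
Ratio = 28 / 27 = 1.037

1.037


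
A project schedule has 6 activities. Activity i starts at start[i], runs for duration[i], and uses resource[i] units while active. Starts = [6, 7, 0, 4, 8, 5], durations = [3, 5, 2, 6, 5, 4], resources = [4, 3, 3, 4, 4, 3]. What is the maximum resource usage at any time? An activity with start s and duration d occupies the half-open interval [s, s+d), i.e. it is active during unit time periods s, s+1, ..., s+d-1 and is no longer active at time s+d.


Each activity i is active on [start_i, start_i + duration_i).
Compute total resource usage per time slot:
  t=0: active resources = [3], total = 3
  t=1: active resources = [3], total = 3
  t=2: active resources = [], total = 0
  t=3: active resources = [], total = 0
  t=4: active resources = [4], total = 4
  t=5: active resources = [4, 3], total = 7
  t=6: active resources = [4, 4, 3], total = 11
  t=7: active resources = [4, 3, 4, 3], total = 14
  t=8: active resources = [4, 3, 4, 4, 3], total = 18
  t=9: active resources = [3, 4, 4], total = 11
  t=10: active resources = [3, 4], total = 7
  t=11: active resources = [3, 4], total = 7
  t=12: active resources = [4], total = 4
Peak resource demand = 18

18
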